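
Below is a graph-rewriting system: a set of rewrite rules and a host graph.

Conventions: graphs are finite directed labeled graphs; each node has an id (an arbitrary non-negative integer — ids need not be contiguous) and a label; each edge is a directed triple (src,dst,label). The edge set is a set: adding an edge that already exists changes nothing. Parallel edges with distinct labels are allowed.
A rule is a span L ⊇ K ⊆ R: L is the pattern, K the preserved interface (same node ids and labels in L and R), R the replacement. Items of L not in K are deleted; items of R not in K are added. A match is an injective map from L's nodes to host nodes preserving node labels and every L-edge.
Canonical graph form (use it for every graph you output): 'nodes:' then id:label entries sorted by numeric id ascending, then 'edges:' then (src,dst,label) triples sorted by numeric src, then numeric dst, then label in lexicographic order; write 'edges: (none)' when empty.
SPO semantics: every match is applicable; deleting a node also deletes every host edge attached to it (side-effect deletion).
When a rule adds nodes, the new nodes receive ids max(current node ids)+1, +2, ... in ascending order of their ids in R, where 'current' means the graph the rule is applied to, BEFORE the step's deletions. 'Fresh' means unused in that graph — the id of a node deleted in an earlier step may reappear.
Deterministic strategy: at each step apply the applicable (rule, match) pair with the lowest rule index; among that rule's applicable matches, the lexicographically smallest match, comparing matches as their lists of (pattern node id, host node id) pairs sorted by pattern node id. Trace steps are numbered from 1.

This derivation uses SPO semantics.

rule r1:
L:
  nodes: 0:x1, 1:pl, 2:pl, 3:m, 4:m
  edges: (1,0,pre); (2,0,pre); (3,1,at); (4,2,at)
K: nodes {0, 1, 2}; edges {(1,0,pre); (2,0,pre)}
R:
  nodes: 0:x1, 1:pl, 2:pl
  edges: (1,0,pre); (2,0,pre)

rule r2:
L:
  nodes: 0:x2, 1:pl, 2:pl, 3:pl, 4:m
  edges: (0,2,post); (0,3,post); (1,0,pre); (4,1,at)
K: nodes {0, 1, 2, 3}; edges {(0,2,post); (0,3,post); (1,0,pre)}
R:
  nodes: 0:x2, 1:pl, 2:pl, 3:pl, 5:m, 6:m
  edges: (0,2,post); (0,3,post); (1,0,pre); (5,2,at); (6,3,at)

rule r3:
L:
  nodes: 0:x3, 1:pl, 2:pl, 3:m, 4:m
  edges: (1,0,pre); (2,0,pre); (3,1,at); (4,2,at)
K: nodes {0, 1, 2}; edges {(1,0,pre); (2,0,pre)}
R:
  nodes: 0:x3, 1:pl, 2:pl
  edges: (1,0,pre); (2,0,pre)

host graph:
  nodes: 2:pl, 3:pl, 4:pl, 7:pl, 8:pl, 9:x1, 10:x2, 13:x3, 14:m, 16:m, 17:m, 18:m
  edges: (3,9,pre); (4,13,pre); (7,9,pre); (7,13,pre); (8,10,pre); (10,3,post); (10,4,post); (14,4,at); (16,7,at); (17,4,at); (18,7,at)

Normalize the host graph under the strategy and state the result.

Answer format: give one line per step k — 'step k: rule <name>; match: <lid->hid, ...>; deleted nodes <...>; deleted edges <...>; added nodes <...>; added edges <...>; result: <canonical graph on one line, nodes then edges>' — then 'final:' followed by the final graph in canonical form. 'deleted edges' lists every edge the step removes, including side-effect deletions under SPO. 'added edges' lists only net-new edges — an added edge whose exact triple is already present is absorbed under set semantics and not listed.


step 1: rule r3; match: 0->13, 1->4, 2->7, 3->14, 4->16; deleted nodes 14, 16; deleted edges (14,4,at); (16,7,at); added nodes (none); added edges (none); result: nodes: 2:pl, 3:pl, 4:pl, 7:pl, 8:pl, 9:x1, 10:x2, 13:x3, 17:m, 18:m edges: (3,9,pre); (4,13,pre); (7,9,pre); (7,13,pre); (8,10,pre); (10,3,post); (10,4,post); (17,4,at); (18,7,at)
step 2: rule r3; match: 0->13, 1->4, 2->7, 3->17, 4->18; deleted nodes 17, 18; deleted edges (17,4,at); (18,7,at); added nodes (none); added edges (none); result: nodes: 2:pl, 3:pl, 4:pl, 7:pl, 8:pl, 9:x1, 10:x2, 13:x3 edges: (3,9,pre); (4,13,pre); (7,9,pre); (7,13,pre); (8,10,pre); (10,3,post); (10,4,post)
final:
nodes: 2:pl, 3:pl, 4:pl, 7:pl, 8:pl, 9:x1, 10:x2, 13:x3
edges: (3,9,pre); (4,13,pre); (7,9,pre); (7,13,pre); (8,10,pre); (10,3,post); (10,4,post)


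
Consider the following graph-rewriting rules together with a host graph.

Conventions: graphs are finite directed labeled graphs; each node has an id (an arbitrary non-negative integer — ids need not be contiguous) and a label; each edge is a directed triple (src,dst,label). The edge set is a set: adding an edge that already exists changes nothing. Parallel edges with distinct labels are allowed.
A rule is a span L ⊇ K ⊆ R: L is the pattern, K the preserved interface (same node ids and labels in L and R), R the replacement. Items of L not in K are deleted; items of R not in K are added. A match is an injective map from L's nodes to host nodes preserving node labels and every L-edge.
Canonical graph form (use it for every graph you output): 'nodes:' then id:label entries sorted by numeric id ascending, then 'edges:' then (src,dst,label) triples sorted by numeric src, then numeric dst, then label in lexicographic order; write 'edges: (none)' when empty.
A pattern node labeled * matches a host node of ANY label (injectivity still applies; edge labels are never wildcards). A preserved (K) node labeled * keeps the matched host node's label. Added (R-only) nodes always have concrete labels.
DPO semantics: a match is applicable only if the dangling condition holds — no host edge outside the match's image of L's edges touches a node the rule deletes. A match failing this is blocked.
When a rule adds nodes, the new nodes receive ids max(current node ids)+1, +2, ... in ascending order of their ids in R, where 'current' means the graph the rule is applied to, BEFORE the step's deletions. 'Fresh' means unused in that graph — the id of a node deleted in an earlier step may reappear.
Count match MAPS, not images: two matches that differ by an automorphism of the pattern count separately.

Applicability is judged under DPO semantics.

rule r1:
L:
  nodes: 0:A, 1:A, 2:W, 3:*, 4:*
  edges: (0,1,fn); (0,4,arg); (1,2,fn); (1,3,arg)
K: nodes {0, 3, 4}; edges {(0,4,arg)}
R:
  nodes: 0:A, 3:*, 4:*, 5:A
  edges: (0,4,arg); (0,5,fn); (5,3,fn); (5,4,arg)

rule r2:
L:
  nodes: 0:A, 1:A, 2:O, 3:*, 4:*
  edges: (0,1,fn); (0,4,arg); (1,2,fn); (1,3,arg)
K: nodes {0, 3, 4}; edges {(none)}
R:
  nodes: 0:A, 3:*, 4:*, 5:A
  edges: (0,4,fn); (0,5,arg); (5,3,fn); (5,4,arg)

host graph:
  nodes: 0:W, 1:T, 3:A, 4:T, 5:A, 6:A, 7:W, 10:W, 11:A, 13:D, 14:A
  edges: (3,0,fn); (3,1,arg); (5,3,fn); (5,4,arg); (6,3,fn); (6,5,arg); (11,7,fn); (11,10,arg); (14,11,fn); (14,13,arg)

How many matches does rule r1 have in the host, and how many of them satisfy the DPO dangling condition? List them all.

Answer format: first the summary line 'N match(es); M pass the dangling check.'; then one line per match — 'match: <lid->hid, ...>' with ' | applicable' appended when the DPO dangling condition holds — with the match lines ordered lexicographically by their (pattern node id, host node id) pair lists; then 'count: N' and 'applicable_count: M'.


3 match(es); 1 pass the dangling check.
match: 0->5, 1->3, 2->0, 3->1, 4->4
match: 0->6, 1->3, 2->0, 3->1, 4->5
match: 0->14, 1->11, 2->7, 3->10, 4->13 | applicable
count: 3
applicable_count: 1


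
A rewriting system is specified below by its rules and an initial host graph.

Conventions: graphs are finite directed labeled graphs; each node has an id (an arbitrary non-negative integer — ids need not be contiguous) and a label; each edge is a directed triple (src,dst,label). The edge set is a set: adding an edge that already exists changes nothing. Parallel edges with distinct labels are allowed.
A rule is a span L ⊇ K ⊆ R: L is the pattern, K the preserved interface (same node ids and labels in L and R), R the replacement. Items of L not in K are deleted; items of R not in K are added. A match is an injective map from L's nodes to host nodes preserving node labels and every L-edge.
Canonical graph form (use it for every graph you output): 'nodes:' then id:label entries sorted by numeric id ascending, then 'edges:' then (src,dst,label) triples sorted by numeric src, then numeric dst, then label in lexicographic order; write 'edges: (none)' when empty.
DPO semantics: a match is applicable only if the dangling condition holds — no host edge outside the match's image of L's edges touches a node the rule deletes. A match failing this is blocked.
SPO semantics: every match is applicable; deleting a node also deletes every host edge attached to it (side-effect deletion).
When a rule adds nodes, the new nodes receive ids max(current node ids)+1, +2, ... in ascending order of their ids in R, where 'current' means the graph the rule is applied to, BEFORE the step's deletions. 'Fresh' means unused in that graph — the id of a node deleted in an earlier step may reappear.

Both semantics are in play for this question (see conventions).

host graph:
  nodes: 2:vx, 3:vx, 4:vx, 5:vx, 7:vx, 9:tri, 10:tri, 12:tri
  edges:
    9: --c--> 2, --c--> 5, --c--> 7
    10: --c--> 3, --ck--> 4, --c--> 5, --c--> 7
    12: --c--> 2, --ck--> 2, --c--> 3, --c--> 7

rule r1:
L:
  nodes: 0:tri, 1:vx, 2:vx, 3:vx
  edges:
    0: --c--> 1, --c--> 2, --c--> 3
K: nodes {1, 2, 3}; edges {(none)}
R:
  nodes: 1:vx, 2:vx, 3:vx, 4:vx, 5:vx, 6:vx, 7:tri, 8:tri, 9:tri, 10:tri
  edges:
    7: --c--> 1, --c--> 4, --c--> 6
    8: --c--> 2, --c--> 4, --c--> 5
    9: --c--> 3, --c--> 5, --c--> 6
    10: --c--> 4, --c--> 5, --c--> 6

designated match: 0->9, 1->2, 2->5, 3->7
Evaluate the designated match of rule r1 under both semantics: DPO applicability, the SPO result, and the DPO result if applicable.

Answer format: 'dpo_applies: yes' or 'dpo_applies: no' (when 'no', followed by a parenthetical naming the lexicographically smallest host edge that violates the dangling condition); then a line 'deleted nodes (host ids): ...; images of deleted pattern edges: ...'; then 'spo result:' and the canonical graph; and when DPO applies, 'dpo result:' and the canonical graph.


dpo_applies: yes
deleted nodes (host ids): 9; images of deleted pattern edges: (9,2,c); (9,5,c); (9,7,c)
spo result:
nodes: 2:vx, 3:vx, 4:vx, 5:vx, 7:vx, 10:tri, 12:tri, 13:vx, 14:vx, 15:vx, 16:tri, 17:tri, 18:tri, 19:tri
edges: (10,3,c); (10,4,ck); (10,5,c); (10,7,c); (12,2,c); (12,2,ck); (12,3,c); (12,7,c); (16,2,c); (16,13,c); (16,15,c); (17,5,c); (17,13,c); (17,14,c); (18,7,c); (18,14,c); (18,15,c); (19,13,c); (19,14,c); (19,15,c)
dpo result:
nodes: 2:vx, 3:vx, 4:vx, 5:vx, 7:vx, 10:tri, 12:tri, 13:vx, 14:vx, 15:vx, 16:tri, 17:tri, 18:tri, 19:tri
edges: (10,3,c); (10,4,ck); (10,5,c); (10,7,c); (12,2,c); (12,2,ck); (12,3,c); (12,7,c); (16,2,c); (16,13,c); (16,15,c); (17,5,c); (17,13,c); (17,14,c); (18,7,c); (18,14,c); (18,15,c); (19,13,c); (19,14,c); (19,15,c)


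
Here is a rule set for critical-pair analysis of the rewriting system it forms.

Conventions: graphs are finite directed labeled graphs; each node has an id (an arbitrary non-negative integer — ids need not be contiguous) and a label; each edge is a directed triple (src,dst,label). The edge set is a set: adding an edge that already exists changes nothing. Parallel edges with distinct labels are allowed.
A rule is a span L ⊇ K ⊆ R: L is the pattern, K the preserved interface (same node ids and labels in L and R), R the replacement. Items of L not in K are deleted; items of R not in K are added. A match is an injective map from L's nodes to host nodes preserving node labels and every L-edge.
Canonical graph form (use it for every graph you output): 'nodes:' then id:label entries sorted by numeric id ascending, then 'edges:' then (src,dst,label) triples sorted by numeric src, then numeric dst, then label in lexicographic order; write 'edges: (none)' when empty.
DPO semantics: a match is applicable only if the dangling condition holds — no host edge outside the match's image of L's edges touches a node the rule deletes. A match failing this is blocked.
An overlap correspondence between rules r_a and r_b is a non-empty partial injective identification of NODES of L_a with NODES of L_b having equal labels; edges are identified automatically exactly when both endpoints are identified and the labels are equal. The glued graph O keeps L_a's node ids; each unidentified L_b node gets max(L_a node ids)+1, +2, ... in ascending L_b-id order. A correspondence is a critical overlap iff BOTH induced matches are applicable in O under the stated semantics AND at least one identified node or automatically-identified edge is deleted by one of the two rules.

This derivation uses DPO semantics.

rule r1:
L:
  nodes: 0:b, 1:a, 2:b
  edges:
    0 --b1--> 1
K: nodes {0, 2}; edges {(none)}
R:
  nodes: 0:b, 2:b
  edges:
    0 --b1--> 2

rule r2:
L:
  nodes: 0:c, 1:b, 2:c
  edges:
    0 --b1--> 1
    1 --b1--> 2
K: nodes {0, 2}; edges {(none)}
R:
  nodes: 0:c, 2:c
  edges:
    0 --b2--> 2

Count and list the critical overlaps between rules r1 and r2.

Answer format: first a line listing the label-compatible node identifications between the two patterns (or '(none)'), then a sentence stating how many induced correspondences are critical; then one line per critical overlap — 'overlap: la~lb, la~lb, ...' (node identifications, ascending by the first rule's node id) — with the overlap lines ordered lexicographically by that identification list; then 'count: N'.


label-compatible node identifications between L(r1) and L(r2): 0~1, 2~1
1 of the induced correspondences is a critical overlap of r1 and r2.
overlap: 2~1
count: 1


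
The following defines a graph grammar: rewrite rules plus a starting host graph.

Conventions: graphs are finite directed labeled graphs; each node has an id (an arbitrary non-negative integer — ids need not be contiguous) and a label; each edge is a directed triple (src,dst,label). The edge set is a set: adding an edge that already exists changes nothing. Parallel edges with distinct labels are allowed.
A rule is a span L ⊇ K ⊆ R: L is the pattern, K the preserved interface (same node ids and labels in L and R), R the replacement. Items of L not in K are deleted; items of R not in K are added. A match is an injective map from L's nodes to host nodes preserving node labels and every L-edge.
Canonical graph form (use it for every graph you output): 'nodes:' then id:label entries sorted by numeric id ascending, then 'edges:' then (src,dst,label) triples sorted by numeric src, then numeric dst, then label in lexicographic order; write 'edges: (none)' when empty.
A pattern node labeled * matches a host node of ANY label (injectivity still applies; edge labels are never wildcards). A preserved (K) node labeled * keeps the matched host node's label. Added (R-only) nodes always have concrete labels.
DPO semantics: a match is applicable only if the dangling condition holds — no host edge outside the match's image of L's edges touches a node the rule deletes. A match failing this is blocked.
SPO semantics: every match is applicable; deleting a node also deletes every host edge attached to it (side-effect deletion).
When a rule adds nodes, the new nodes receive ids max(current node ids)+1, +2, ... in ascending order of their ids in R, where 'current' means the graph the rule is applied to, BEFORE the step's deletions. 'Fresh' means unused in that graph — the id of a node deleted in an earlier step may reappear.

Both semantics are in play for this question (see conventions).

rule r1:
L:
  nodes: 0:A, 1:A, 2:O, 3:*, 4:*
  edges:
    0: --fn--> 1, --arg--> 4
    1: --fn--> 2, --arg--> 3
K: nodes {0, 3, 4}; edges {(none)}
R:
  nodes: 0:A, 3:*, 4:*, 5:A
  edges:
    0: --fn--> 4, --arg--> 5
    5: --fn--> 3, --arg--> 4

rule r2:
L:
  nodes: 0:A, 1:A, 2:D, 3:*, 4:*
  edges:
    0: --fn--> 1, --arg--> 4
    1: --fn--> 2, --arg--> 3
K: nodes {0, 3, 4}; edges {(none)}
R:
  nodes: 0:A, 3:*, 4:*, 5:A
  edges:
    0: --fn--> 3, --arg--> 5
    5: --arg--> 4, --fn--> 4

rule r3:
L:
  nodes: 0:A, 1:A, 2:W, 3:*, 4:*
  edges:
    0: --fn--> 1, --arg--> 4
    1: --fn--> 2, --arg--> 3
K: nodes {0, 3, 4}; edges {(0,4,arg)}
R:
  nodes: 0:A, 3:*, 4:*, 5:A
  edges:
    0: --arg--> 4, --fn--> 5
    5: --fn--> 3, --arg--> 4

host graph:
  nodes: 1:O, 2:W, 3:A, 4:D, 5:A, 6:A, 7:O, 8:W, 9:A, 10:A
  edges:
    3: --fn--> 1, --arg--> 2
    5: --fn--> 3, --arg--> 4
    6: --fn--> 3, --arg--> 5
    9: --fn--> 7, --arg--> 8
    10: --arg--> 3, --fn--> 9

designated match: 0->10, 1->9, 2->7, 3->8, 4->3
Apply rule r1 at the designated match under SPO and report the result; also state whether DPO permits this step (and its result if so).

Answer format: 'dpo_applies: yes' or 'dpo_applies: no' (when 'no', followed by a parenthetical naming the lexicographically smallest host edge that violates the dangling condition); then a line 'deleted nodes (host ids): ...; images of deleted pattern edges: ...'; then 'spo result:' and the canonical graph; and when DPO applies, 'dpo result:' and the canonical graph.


dpo_applies: yes
deleted nodes (host ids): 7, 9; images of deleted pattern edges: (9,7,fn); (9,8,arg); (10,3,arg); (10,9,fn)
spo result:
nodes: 1:O, 2:W, 3:A, 4:D, 5:A, 6:A, 8:W, 10:A, 11:A
edges: (3,1,fn); (3,2,arg); (5,3,fn); (5,4,arg); (6,3,fn); (6,5,arg); (10,3,fn); (10,11,arg); (11,3,arg); (11,8,fn)
dpo result:
nodes: 1:O, 2:W, 3:A, 4:D, 5:A, 6:A, 8:W, 10:A, 11:A
edges: (3,1,fn); (3,2,arg); (5,3,fn); (5,4,arg); (6,3,fn); (6,5,arg); (10,3,fn); (10,11,arg); (11,3,arg); (11,8,fn)


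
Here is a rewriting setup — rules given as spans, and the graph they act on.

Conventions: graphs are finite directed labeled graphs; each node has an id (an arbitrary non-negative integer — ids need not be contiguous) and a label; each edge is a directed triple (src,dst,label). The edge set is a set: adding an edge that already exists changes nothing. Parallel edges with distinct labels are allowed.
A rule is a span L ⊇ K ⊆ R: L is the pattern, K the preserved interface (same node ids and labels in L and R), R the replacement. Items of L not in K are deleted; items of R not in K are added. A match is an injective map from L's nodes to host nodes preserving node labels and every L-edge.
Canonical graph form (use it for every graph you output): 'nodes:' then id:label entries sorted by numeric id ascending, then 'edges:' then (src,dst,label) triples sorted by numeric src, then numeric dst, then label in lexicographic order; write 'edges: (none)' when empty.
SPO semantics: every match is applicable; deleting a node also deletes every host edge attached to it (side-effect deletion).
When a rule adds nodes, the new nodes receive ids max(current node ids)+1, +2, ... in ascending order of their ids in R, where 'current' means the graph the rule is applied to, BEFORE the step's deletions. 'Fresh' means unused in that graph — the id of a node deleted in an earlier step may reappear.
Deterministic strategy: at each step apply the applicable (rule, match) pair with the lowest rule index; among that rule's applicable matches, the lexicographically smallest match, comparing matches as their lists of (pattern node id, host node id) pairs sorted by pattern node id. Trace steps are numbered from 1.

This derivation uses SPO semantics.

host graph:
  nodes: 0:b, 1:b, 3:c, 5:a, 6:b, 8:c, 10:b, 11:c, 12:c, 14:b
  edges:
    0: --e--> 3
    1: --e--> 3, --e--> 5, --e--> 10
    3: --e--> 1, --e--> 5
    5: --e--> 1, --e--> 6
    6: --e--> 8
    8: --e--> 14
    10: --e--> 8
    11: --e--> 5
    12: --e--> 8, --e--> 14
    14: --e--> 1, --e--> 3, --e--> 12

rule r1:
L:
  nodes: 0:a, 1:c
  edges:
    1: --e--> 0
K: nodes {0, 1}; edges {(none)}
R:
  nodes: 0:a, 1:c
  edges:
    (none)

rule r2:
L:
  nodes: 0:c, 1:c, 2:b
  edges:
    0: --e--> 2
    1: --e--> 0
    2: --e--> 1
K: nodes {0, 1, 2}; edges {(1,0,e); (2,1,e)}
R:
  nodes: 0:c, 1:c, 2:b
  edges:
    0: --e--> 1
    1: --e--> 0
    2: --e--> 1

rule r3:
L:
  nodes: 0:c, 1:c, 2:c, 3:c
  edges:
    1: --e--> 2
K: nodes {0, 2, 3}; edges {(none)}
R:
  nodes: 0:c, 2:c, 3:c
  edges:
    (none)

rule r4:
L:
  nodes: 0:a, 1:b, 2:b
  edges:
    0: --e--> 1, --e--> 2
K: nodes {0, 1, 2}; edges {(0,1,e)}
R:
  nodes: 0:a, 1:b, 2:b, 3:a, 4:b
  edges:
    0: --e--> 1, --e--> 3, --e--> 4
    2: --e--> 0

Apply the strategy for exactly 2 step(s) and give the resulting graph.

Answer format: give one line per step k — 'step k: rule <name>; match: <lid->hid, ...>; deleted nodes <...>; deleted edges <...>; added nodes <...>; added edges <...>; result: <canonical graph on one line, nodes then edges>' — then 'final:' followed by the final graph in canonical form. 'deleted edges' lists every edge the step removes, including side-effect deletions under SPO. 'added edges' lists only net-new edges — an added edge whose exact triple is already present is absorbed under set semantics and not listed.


step 1: rule r1; match: 0->5, 1->3; deleted nodes (none); deleted edges (3,5,e); added nodes (none); added edges (none); result: nodes: 0:b, 1:b, 3:c, 5:a, 6:b, 8:c, 10:b, 11:c, 12:c, 14:b edges: (0,3,e); (1,3,e); (1,5,e); (1,10,e); (3,1,e); (5,1,e); (5,6,e); (6,8,e); (8,14,e); (10,8,e); (11,5,e); (12,8,e); (12,14,e); (14,1,e); (14,3,e); (14,12,e)
step 2: rule r1; match: 0->5, 1->11; deleted nodes (none); deleted edges (11,5,e); added nodes (none); added edges (none); result: nodes: 0:b, 1:b, 3:c, 5:a, 6:b, 8:c, 10:b, 11:c, 12:c, 14:b edges: (0,3,e); (1,3,e); (1,5,e); (1,10,e); (3,1,e); (5,1,e); (5,6,e); (6,8,e); (8,14,e); (10,8,e); (12,8,e); (12,14,e); (14,1,e); (14,3,e); (14,12,e)
final:
nodes: 0:b, 1:b, 3:c, 5:a, 6:b, 8:c, 10:b, 11:c, 12:c, 14:b
edges: (0,3,e); (1,3,e); (1,5,e); (1,10,e); (3,1,e); (5,1,e); (5,6,e); (6,8,e); (8,14,e); (10,8,e); (12,8,e); (12,14,e); (14,1,e); (14,3,e); (14,12,e)


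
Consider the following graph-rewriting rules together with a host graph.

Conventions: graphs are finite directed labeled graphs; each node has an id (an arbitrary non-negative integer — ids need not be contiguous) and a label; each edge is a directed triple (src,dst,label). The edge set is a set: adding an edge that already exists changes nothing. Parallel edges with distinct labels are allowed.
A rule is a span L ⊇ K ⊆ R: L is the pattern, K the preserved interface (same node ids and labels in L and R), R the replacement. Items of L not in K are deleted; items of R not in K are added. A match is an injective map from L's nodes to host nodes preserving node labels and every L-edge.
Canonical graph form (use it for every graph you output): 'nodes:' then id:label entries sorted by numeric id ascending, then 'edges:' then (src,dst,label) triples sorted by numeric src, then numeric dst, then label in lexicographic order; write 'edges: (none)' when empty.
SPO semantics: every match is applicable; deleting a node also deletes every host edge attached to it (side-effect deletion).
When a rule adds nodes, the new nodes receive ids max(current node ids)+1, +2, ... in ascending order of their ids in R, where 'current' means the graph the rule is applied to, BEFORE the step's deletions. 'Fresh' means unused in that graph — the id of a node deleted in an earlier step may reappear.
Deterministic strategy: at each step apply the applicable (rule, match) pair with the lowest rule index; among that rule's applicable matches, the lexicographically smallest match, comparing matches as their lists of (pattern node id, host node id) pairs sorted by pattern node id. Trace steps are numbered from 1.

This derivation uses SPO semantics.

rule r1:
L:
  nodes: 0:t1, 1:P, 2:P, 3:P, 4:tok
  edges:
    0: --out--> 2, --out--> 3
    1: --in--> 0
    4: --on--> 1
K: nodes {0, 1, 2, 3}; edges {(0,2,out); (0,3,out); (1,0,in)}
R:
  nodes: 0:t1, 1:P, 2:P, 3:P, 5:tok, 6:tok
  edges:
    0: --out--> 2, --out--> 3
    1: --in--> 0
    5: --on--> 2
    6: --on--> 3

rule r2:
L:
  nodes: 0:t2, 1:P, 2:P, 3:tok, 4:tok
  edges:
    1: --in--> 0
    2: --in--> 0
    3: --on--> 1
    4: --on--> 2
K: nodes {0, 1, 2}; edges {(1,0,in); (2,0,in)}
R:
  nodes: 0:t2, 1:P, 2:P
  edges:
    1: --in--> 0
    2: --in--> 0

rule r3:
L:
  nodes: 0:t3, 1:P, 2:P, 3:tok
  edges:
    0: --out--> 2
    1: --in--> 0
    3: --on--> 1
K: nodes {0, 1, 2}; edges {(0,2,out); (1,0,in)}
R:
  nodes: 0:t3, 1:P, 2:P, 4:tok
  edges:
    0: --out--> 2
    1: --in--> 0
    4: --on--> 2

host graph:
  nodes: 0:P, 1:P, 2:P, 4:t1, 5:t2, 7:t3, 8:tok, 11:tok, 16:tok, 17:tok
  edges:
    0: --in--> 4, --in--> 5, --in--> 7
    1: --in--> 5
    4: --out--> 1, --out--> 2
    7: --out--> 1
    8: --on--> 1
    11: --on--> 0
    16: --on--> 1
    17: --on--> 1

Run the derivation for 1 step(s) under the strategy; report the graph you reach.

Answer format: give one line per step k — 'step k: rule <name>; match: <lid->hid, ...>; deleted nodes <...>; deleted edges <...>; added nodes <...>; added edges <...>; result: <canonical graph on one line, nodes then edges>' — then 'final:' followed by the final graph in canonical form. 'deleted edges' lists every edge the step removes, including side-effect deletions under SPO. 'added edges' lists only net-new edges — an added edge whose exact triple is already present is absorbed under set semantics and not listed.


step 1: rule r1; match: 0->4, 1->0, 2->1, 3->2, 4->11; deleted nodes 11; deleted edges (11,0,on); added nodes 18, 19; added edges (18,1,on); (19,2,on); result: nodes: 0:P, 1:P, 2:P, 4:t1, 5:t2, 7:t3, 8:tok, 16:tok, 17:tok, 18:tok, 19:tok edges: (0,4,in); (0,5,in); (0,7,in); (1,5,in); (4,1,out); (4,2,out); (7,1,out); (8,1,on); (16,1,on); (17,1,on); (18,1,on); (19,2,on)
final:
nodes: 0:P, 1:P, 2:P, 4:t1, 5:t2, 7:t3, 8:tok, 16:tok, 17:tok, 18:tok, 19:tok
edges: (0,4,in); (0,5,in); (0,7,in); (1,5,in); (4,1,out); (4,2,out); (7,1,out); (8,1,on); (16,1,on); (17,1,on); (18,1,on); (19,2,on)


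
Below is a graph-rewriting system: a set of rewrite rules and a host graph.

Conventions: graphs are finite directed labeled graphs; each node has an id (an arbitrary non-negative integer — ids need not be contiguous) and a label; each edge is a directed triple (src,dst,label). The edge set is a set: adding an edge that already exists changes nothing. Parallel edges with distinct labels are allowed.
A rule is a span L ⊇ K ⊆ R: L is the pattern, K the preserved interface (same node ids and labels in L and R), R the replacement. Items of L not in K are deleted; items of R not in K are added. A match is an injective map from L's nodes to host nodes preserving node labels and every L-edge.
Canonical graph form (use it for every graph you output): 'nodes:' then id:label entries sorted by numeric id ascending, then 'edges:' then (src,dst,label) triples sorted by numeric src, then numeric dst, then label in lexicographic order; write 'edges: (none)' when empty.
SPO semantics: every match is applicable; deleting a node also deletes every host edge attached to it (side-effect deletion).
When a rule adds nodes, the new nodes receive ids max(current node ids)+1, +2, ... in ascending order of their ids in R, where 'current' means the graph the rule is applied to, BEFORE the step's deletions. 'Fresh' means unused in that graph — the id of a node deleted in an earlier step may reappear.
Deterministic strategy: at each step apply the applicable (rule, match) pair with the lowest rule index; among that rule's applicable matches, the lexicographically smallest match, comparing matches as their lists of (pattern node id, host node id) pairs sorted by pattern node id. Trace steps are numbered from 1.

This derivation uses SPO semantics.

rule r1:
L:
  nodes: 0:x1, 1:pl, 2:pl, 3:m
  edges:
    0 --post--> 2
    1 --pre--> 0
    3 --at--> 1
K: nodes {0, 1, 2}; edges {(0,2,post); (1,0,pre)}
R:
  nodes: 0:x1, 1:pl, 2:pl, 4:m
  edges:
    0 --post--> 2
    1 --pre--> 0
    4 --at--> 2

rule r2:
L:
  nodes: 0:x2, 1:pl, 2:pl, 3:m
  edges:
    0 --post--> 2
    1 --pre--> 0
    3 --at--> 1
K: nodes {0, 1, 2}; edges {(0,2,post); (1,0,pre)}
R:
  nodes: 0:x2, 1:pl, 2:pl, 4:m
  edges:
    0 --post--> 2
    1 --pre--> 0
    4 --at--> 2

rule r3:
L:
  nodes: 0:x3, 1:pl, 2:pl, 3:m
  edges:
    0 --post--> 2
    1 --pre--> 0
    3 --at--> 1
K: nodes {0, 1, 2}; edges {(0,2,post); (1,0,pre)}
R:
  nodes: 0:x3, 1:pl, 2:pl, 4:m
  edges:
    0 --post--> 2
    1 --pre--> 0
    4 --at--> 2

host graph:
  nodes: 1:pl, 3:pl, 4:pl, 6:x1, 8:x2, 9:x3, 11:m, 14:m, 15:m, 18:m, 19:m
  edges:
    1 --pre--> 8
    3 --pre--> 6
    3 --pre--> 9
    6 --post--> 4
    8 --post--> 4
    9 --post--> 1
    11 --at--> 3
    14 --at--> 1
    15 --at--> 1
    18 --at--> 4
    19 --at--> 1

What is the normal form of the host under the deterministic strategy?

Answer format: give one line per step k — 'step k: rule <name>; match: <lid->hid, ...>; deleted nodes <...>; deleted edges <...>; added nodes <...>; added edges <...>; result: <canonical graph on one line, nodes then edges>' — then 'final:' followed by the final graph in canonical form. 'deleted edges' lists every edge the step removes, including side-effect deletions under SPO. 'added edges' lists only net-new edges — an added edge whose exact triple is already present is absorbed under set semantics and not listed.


step 1: rule r1; match: 0->6, 1->3, 2->4, 3->11; deleted nodes 11; deleted edges (11,3,at); added nodes 20; added edges (20,4,at); result: nodes: 1:pl, 3:pl, 4:pl, 6:x1, 8:x2, 9:x3, 14:m, 15:m, 18:m, 19:m, 20:m edges: (1,8,pre); (3,6,pre); (3,9,pre); (6,4,post); (8,4,post); (9,1,post); (14,1,at); (15,1,at); (18,4,at); (19,1,at); (20,4,at)
step 2: rule r2; match: 0->8, 1->1, 2->4, 3->14; deleted nodes 14; deleted edges (14,1,at); added nodes 21; added edges (21,4,at); result: nodes: 1:pl, 3:pl, 4:pl, 6:x1, 8:x2, 9:x3, 15:m, 18:m, 19:m, 20:m, 21:m edges: (1,8,pre); (3,6,pre); (3,9,pre); (6,4,post); (8,4,post); (9,1,post); (15,1,at); (18,4,at); (19,1,at); (20,4,at); (21,4,at)
step 3: rule r2; match: 0->8, 1->1, 2->4, 3->15; deleted nodes 15; deleted edges (15,1,at); added nodes 22; added edges (22,4,at); result: nodes: 1:pl, 3:pl, 4:pl, 6:x1, 8:x2, 9:x3, 18:m, 19:m, 20:m, 21:m, 22:m edges: (1,8,pre); (3,6,pre); (3,9,pre); (6,4,post); (8,4,post); (9,1,post); (18,4,at); (19,1,at); (20,4,at); (21,4,at); (22,4,at)
step 4: rule r2; match: 0->8, 1->1, 2->4, 3->19; deleted nodes 19; deleted edges (19,1,at); added nodes 23; added edges (23,4,at); result: nodes: 1:pl, 3:pl, 4:pl, 6:x1, 8:x2, 9:x3, 18:m, 20:m, 21:m, 22:m, 23:m edges: (1,8,pre); (3,6,pre); (3,9,pre); (6,4,post); (8,4,post); (9,1,post); (18,4,at); (20,4,at); (21,4,at); (22,4,at); (23,4,at)
final:
nodes: 1:pl, 3:pl, 4:pl, 6:x1, 8:x2, 9:x3, 18:m, 20:m, 21:m, 22:m, 23:m
edges: (1,8,pre); (3,6,pre); (3,9,pre); (6,4,post); (8,4,post); (9,1,post); (18,4,at); (20,4,at); (21,4,at); (22,4,at); (23,4,at)


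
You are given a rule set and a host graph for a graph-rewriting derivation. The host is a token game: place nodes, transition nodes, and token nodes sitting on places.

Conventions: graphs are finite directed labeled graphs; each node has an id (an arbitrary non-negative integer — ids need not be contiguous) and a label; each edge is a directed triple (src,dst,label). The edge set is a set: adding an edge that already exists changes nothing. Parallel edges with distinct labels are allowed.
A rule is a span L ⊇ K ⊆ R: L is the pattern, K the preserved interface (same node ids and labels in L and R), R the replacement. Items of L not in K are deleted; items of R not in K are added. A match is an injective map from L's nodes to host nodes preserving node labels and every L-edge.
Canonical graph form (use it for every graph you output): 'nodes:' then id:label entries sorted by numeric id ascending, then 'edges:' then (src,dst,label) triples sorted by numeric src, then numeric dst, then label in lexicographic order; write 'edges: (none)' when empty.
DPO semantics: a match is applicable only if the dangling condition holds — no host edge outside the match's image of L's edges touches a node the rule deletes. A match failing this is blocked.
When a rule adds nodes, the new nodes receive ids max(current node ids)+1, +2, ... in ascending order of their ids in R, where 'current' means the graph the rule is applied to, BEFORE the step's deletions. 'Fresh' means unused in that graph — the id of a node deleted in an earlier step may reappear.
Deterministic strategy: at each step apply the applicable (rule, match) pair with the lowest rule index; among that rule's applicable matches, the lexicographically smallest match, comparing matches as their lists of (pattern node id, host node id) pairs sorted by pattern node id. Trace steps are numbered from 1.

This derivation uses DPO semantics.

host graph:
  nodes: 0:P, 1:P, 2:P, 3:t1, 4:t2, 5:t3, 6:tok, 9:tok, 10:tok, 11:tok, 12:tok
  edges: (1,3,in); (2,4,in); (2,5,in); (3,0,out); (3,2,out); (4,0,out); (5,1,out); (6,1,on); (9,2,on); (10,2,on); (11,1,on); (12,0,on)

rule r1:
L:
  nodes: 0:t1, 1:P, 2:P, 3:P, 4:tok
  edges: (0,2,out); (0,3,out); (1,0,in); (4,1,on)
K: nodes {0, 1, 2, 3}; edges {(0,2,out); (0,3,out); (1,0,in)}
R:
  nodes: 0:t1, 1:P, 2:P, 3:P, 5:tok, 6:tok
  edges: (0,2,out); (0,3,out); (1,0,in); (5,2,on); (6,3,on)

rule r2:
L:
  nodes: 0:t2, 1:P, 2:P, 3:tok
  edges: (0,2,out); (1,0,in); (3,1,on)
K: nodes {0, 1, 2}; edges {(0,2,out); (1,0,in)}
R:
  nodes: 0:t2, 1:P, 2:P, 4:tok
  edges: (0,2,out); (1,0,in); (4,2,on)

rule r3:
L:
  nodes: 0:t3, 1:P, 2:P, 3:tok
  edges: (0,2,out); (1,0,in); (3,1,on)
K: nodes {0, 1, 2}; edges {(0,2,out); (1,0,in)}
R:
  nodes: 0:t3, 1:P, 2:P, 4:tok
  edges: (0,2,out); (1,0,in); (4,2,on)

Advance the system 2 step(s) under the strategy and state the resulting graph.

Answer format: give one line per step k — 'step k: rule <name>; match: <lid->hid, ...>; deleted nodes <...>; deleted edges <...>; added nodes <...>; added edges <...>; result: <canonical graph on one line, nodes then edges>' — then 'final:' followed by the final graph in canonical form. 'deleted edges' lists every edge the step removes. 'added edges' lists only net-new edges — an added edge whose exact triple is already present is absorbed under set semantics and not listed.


step 1: rule r1; match: 0->3, 1->1, 2->0, 3->2, 4->6; deleted nodes 6; deleted edges (6,1,on); added nodes 13, 14; added edges (13,0,on); (14,2,on); result: nodes: 0:P, 1:P, 2:P, 3:t1, 4:t2, 5:t3, 9:tok, 10:tok, 11:tok, 12:tok, 13:tok, 14:tok edges: (1,3,in); (2,4,in); (2,5,in); (3,0,out); (3,2,out); (4,0,out); (5,1,out); (9,2,on); (10,2,on); (11,1,on); (12,0,on); (13,0,on); (14,2,on)
step 2: rule r1; match: 0->3, 1->1, 2->0, 3->2, 4->11; deleted nodes 11; deleted edges (11,1,on); added nodes 15, 16; added edges (15,0,on); (16,2,on); result: nodes: 0:P, 1:P, 2:P, 3:t1, 4:t2, 5:t3, 9:tok, 10:tok, 12:tok, 13:tok, 14:tok, 15:tok, 16:tok edges: (1,3,in); (2,4,in); (2,5,in); (3,0,out); (3,2,out); (4,0,out); (5,1,out); (9,2,on); (10,2,on); (12,0,on); (13,0,on); (14,2,on); (15,0,on); (16,2,on)
final:
nodes: 0:P, 1:P, 2:P, 3:t1, 4:t2, 5:t3, 9:tok, 10:tok, 12:tok, 13:tok, 14:tok, 15:tok, 16:tok
edges: (1,3,in); (2,4,in); (2,5,in); (3,0,out); (3,2,out); (4,0,out); (5,1,out); (9,2,on); (10,2,on); (12,0,on); (13,0,on); (14,2,on); (15,0,on); (16,2,on)


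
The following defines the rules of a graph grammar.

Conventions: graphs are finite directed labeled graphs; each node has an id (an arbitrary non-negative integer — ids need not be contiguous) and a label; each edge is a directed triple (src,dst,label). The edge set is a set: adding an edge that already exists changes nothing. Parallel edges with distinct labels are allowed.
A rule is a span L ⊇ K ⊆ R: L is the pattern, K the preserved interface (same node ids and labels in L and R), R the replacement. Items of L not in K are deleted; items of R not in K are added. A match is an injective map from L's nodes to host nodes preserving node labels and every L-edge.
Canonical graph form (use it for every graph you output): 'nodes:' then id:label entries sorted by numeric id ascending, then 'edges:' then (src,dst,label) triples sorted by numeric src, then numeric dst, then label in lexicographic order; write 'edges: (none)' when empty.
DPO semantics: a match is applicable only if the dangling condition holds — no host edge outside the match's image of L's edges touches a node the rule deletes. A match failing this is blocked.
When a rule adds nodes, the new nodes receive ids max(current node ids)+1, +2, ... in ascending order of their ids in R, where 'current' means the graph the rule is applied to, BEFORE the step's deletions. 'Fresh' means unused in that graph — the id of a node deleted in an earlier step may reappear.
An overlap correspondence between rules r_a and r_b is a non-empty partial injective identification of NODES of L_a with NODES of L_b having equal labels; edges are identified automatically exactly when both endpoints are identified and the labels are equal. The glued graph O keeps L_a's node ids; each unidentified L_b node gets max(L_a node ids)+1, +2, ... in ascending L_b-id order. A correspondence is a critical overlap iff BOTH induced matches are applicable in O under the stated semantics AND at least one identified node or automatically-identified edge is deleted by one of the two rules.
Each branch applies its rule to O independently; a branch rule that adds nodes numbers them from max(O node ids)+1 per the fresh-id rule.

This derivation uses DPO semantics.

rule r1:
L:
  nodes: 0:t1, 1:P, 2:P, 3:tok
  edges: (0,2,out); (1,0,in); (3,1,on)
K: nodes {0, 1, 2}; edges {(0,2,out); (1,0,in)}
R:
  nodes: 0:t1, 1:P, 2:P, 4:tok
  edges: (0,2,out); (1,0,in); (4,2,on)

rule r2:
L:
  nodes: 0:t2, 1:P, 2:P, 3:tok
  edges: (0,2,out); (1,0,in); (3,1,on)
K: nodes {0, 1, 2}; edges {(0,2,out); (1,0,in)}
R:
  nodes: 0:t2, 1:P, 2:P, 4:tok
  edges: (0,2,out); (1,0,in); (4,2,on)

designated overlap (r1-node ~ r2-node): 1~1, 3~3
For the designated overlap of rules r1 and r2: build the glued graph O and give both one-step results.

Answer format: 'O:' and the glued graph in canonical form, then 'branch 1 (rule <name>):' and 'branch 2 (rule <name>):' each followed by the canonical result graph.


O:
nodes: 0:t1, 1:P, 2:P, 3:tok, 4:t2, 5:P
edges: (0,2,out); (1,0,in); (1,4,in); (3,1,on); (4,5,out)
branch 1 (rule r1):
nodes: 0:t1, 1:P, 2:P, 4:t2, 5:P, 6:tok
edges: (0,2,out); (1,0,in); (1,4,in); (4,5,out); (6,2,on)
branch 2 (rule r2):
nodes: 0:t1, 1:P, 2:P, 4:t2, 5:P, 6:tok
edges: (0,2,out); (1,0,in); (1,4,in); (4,5,out); (6,5,on)


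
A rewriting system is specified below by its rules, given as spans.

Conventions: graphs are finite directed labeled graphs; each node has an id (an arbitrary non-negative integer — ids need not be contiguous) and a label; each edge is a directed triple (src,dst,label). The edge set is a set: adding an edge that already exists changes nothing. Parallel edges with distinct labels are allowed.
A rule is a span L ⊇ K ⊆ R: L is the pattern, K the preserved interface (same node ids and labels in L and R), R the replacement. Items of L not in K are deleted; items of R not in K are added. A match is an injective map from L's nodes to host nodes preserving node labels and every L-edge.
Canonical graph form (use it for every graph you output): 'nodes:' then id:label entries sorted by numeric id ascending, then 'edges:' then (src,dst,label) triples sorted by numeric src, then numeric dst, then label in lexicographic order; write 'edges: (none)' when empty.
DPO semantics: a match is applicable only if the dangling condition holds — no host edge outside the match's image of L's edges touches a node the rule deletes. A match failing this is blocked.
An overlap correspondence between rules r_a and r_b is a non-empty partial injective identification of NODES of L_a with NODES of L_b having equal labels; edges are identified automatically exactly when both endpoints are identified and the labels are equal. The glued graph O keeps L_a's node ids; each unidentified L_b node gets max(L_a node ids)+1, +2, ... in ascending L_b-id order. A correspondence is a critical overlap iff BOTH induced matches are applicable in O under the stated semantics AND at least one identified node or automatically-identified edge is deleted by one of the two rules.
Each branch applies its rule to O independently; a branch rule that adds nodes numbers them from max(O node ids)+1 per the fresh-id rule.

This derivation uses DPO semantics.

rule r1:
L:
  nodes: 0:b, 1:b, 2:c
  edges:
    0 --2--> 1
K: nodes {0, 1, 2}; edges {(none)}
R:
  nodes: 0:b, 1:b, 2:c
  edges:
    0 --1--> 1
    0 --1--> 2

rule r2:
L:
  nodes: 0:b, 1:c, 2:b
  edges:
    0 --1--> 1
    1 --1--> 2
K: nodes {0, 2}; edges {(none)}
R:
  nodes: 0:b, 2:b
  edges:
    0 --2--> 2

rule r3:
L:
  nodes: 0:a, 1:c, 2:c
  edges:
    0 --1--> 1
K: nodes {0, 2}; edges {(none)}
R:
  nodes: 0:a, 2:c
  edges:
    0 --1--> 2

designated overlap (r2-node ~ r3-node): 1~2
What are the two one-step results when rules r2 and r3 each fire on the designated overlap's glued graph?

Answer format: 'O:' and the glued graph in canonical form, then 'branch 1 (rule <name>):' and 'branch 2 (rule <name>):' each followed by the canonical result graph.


O:
nodes: 0:b, 1:c, 2:b, 3:a, 4:c
edges: (0,1,1); (1,2,1); (3,4,1)
branch 1 (rule r2):
nodes: 0:b, 2:b, 3:a, 4:c
edges: (0,2,2); (3,4,1)
branch 2 (rule r3):
nodes: 0:b, 1:c, 2:b, 3:a
edges: (0,1,1); (1,2,1); (3,1,1)
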